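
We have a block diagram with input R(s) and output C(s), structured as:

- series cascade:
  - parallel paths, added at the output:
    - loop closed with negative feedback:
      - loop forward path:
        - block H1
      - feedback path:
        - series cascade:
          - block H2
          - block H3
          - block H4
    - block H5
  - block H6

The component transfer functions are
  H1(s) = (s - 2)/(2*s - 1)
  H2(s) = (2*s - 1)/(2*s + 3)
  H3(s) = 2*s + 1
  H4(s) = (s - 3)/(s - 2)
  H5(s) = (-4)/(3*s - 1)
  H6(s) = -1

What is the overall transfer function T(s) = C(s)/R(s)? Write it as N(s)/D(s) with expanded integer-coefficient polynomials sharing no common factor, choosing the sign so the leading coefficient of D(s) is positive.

1. cascade H2, H3, H4: (4*s^3 - 12*s^2 - s + 3)/(2*s^2 - s - 6)
2. close the feedback loop around H1, (H2*H3*H4): (2*s^2 - s - 6)/(4*s^3 - 8*s^2 + 3*s)
3. combine [H1/(1+H1*(H2*H3*H4))], H5 in parallel: (-10*s^3 + 27*s^2 - 29*s + 6)/(12*s^4 - 28*s^3 + 17*s^2 - 3*s)
4. reduce the series chain ([H1/(1+H1*(H2*H3*H4))]+H5), H6 - this is the overall T(s), already in the required normalized form

Therefore the answer is (10*s^3 - 27*s^2 + 29*s - 6)/(12*s^4 - 28*s^3 + 17*s^2 - 3*s).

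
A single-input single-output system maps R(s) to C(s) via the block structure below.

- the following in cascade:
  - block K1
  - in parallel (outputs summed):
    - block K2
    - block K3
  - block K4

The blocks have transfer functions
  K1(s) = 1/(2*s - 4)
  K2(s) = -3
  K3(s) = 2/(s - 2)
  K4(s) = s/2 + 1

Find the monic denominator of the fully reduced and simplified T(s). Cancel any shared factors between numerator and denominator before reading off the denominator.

[1] sum the parallel branches K2, K3 gives (8 - 3*s)/(s - 2)
[2] combine K1, (K2+K3), K4 in series gives (-3*s^2 + 2*s + 16)/(4*s^2 - 16*s + 16)
The result of step 2 is T(s) in lowest terms. Its denominator has leading coefficient 4; dividing the denominator through by 4 makes it monic.

Hence the answer: s^2 - 4*s + 4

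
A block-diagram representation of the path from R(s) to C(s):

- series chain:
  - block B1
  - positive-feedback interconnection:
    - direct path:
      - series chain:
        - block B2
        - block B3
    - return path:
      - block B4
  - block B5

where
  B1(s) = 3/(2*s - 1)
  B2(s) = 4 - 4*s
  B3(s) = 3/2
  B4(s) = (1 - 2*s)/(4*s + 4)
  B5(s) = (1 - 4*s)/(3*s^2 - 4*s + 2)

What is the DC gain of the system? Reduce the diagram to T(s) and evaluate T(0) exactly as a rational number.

Step 1 - reduce the series chain B2, B3, giving 6 - 6*s
Step 2 - apply the feedback formula to (B2*B3), B4, giving (12*s^2 - 12)/(6*s^2 - 11*s + 1)
Step 3 - series reduction of B1, [(B2*B3)/(1-(B2*B3)*B4)], B5, giving (-144*s^3 + 36*s^2 + 144*s - 36)/(36*s^5 - 132*s^4 + 175*s^3 - 111*s^2 + 30*s - 2)
DC gain: substitute s = 0 into T(s) from step 3: T(0) = -36/(-2) = 18.

Therefore the answer is 18.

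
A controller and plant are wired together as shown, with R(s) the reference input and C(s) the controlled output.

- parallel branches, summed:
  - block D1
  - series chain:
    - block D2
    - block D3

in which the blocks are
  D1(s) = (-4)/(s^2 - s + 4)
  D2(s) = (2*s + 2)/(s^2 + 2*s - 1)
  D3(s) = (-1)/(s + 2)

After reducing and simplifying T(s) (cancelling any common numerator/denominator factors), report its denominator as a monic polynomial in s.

Step 1: multiply D2, D3 (series) = (-2*s - 2)/(s^3 + 4*s^2 + 3*s - 2)
Step 2: reduce the parallel group D1, (D2*D3) = (-6*s^3 - 16*s^2 - 18*s)/(s^5 + 3*s^4 + 3*s^3 + 11*s^2 + 14*s - 8)
No further cancellation is possible in the step-2 result, so that is T(s). Its denominator is already monic.

Hence the answer: s^5 + 3*s^4 + 3*s^3 + 11*s^2 + 14*s - 8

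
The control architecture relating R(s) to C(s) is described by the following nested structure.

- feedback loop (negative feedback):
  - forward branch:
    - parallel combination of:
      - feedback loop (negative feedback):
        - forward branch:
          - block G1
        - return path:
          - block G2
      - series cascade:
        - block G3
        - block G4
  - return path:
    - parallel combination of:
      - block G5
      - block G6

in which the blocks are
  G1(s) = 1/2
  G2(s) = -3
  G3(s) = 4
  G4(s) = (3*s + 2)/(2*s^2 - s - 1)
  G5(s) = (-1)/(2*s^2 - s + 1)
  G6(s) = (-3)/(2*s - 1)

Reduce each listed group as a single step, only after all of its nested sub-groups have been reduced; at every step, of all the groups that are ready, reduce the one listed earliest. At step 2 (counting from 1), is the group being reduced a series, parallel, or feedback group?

[1] apply the feedback formula to G1, G2
[2] combine G3, G4 in series
[3] add [G1/(1+G1*G2)], (G3*G4) (parallel)
[4] add G5, G6 (parallel)
[5] collapse the loop (([G1/(1+G1*G2)]+(G3*G4)) forward, (G5+G6) return)
So the answer for step 2 is series.

Hence the answer: series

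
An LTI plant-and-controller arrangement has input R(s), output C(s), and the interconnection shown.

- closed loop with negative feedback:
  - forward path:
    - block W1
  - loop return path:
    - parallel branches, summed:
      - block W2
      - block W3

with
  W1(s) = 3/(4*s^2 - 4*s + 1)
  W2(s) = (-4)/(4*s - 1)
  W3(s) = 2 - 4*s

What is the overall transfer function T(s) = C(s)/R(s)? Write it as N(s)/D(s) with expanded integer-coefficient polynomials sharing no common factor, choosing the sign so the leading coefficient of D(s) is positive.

First reduce the diagram to T(s).

[1] reduce the parallel group W2, W3: (-16*s^2 + 12*s - 6)/(4*s - 1)
[2] feedback reduction of W1, (W2+W3), giving the overall T(s)

Answer: (12*s - 3)/(16*s^3 - 68*s^2 + 44*s - 19)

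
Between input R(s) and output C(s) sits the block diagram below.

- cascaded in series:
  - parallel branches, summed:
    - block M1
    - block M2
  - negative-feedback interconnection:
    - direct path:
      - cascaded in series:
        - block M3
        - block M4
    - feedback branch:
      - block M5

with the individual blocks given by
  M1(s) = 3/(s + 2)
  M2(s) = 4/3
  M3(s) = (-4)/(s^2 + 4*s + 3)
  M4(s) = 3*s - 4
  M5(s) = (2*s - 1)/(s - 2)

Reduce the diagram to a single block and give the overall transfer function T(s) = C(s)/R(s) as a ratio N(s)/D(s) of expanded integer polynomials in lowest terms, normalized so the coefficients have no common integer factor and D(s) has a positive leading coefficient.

First reduce the diagram to T(s).

[1] parallel reduction of M1, M2 gives (4*s + 17)/(3*s + 6)
[2] multiply M3, M4 (series) gives (16 - 12*s)/(s^2 + 4*s + 3)
[3] apply the feedback formula to (M3*M4), M5 gives (-12*s^2 + 40*s - 32)/(s^3 - 22*s^2 + 39*s - 22)
[4] cascade (M1+M2), [(M3*M4)/(1+(M3*M4)*M5)], which is the overall transfer function T(s) = C(s)/R(s) in lowest terms

Answer: (-48*s^3 - 44*s^2 + 552*s - 544)/(3*s^4 - 60*s^3 - 15*s^2 + 168*s - 132)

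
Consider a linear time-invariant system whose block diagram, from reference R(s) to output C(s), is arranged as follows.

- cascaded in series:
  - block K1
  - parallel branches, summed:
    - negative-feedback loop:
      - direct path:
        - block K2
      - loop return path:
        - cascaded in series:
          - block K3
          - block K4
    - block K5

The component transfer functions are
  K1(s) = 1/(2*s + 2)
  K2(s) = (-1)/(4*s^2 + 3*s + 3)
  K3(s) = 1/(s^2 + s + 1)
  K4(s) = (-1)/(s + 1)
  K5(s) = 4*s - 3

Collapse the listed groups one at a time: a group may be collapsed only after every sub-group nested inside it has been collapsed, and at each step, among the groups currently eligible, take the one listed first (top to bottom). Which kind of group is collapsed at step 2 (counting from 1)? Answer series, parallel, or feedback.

(1) multiply K3, K4 (series)
(2) close the feedback loop around K2, (K3*K4)
(3) reduce the parallel group [K2/(1+K2*(K3*K4))], K5
(4) series reduction of K1, ([K2/(1+K2*(K3*K4))]+K5)
At step 2 the group reduced is feedback.

Final answer: feedback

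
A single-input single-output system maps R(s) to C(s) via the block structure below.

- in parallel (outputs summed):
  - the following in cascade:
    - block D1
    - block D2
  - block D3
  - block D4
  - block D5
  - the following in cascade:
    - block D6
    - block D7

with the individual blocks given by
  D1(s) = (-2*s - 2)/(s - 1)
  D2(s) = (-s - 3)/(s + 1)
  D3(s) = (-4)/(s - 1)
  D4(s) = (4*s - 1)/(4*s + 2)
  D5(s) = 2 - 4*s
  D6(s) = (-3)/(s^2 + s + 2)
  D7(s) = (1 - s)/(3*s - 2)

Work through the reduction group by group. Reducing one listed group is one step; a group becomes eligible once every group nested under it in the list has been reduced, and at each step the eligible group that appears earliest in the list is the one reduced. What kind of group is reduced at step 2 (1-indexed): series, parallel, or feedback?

[1] combine D1, D2 in series
[2] combine D6, D7 in series
[3] add (D1*D2), D3, D4, D5, (D6*D7) (parallel)
At step 2 the group reduced is series.

Hence the answer: series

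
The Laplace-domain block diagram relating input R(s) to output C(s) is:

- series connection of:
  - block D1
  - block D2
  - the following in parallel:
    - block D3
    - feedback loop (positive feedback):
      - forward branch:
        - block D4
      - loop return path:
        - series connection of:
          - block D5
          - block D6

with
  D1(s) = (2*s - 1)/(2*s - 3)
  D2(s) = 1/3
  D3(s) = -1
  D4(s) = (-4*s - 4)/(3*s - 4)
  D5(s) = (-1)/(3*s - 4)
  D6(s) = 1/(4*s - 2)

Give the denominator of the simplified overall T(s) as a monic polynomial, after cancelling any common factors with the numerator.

Step 1: reduce the series chain D5, D6: (-1)/(12*s^2 - 22*s + 8)
Step 2: close the feedback loop around D4, (D5*D6): (-24*s^3 + 20*s^2 + 28*s - 16)/(18*s^3 - 57*s^2 + 54*s - 18)
Step 3: parallel reduction of D3, [D4/(1-D4*(D5*D6))]: (-42*s^3 + 77*s^2 - 26*s + 2)/(18*s^3 - 57*s^2 + 54*s - 18)
Step 4: multiply D1, D2, (D3+[D4/(1-D4*(D5*D6))]) (series): (-84*s^4 + 196*s^3 - 129*s^2 + 30*s - 2)/(108*s^4 - 504*s^3 + 837*s^2 - 594*s + 162)
That last expression is T(s), already simplified. Scaling its denominator by 1/108 (the reciprocal of the leading coefficient) yields the monic denominator.

Therefore the answer is s^4 - 14*s^3/3 + 31*s^2/4 - 11*s/2 + 3/2.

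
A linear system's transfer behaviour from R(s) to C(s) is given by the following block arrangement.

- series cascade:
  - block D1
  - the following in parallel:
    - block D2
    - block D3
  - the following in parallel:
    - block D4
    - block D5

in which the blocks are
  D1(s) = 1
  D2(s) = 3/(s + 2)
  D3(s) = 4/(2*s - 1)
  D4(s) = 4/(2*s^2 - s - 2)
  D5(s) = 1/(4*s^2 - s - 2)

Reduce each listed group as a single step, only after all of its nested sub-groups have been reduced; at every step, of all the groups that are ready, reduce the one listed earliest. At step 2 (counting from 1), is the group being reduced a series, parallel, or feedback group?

Reducing step by step:

(1) reduce the parallel group D2, D3
(2) reduce the parallel group D4, D5
(3) reduce the series chain D1, (D2+D3), (D4+D5)
Step 2 collapses a parallel group.

Answer: parallel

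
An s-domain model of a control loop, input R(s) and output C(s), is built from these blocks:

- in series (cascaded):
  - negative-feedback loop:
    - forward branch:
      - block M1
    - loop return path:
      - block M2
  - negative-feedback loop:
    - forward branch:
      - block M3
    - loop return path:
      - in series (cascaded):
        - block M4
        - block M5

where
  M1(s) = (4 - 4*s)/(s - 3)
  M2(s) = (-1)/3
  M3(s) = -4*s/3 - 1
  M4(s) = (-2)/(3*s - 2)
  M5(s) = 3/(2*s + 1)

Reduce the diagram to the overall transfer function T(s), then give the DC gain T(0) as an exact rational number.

Answer: -6/13

Working:
[1] apply the feedback formula to M1, M2, giving (12 - 12*s)/(7*s - 13)
[2] combine M4, M5 in series, giving (-6)/(6*s^2 - s - 2)
[3] reduce the feedback loop with forward M3 and return (M4*M5), giving (-24*s^3 - 14*s^2 + 11*s + 6)/(18*s^2 + 21*s + 12)
[4] multiply [M1/(1+M1*M2)], [M3/(1+M3*(M4*M5))] (series), giving (96*s^4 - 40*s^3 - 100*s^2 + 20*s + 24)/(42*s^3 - 29*s^2 - 63*s - 52)
Step 4 gives the overall T(s). Then T(0) = 24/(-52) = -6/13.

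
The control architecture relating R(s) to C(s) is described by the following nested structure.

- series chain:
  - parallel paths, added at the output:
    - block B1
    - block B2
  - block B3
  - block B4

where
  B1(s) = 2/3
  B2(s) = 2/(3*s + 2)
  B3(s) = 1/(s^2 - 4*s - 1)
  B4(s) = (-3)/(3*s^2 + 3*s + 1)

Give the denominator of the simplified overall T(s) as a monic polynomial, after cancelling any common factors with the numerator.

Answer: s^5 - 7*s^4/3 - 20*s^3/3 - 49*s^2/9 - 17*s/9 - 2/9

Working:
Step 1: sum the parallel branches B1, B2 gives (6*s + 10)/(9*s + 6)
Step 2: cascade (B1+B2), B3, B4 gives (-6*s - 10)/(9*s^5 - 21*s^4 - 60*s^3 - 49*s^2 - 17*s - 2)
No further cancellation is possible in the step-2 result, so that is T(s). Its denominator becomes monic after dividing by the leading coefficient 9.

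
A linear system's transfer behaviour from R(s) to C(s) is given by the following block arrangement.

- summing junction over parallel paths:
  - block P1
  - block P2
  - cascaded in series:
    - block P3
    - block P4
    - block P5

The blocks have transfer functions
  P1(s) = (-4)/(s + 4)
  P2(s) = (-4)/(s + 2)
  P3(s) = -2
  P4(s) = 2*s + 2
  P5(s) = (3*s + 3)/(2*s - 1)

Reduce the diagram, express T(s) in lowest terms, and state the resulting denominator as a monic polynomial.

(1) cascade P3, P4, P5; result (-12*s^2 - 24*s - 12)/(2*s - 1)
(2) combine P1, P2, (P3*P4*P5) in parallel; result (-12*s^4 - 96*s^3 - 268*s^2 - 304*s - 72)/(2*s^3 + 11*s^2 + 10*s - 8)
Step 2 gives the fully reduced T(s), with no common factor left to cancel. The denominator's leading coefficient is 2, so divide each of its coefficients by 2 to get the monic form.

Final answer: s^3 + 11*s^2/2 + 5*s - 4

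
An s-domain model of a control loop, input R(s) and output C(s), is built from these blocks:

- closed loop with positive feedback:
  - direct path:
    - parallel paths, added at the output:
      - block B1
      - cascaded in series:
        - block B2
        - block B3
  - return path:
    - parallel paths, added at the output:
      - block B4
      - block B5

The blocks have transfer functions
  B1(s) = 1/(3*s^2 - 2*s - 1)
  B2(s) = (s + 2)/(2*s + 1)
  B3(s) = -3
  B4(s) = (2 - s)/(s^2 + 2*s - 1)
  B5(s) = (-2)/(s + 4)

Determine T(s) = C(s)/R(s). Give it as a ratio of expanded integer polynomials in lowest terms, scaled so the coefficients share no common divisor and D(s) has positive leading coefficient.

Reducing step by step:

(1) multiply B2, B3 (series), giving (-3*s - 6)/(2*s + 1)
(2) parallel reduction of B1, (B2*B3), giving (-9*s^3 - 12*s^2 + 17*s + 7)/(6*s^3 - s^2 - 4*s - 1)
(3) combine B4, B5 in parallel, giving (-3*s^2 - 6*s + 10)/(s^3 + 6*s^2 + 7*s - 4)
(4) close the feedback loop around (B1+(B2*B3)), (B4+B5): this yields T(s), and no further normalization is needed

Answer: (-9*s^6 - 66*s^5 - 118*s^4 + 61*s^3 + 209*s^2 - 19*s - 28)/(6*s^6 + 8*s^5 - 58*s^4 + 13*s^3 + 213*s^2 - 119*s - 66)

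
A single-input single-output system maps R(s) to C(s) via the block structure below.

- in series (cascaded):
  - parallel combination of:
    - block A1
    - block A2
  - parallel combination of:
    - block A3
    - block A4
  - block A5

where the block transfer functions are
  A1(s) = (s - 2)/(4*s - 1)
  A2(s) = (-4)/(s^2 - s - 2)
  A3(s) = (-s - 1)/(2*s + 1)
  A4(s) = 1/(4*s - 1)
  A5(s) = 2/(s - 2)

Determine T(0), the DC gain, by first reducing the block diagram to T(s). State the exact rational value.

Step 1: combine A1, A2 in parallel = (s^3 - 3*s^2 - 16*s + 8)/(4*s^3 - 5*s^2 - 7*s + 2)
Step 2: sum the parallel branches A3, A4 = (-4*s^2 - s + 2)/(8*s^2 + 2*s - 1)
Step 3: combine (A1+A2), (A3+A4), A5 in series = (-8*s^5 + 22*s^4 + 138*s^3 - 44*s^2 - 80*s + 32)/(32*s^6 - 96*s^5 - 6*s^4 + 147*s^3 - 3*s^2 - 24*s + 4)
DC gain: substitute s = 0 into T(s) from step 3: T(0) = 32/4 = 8.

Hence the answer: 8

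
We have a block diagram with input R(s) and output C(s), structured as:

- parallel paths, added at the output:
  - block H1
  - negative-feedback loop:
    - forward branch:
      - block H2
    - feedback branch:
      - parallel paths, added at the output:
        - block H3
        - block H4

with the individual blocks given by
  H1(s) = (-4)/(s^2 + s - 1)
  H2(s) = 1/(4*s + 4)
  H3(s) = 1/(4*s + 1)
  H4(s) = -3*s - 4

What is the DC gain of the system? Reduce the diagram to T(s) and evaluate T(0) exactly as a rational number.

1. reduce the parallel group H3, H4: (-12*s^2 - 19*s - 3)/(4*s + 1)
2. collapse the loop (H2 forward, (H3+H4) return): (4*s + 1)/(4*s^2 + s + 1)
3. add H1, [H2/(1+H2*(H3+H4))] (parallel): (4*s^3 - 11*s^2 - 7*s - 5)/(4*s^4 + 5*s^3 - 2*s^2 - 1)
Step 3 gives the overall T(s). Then T(0) = -5/(-1) = 5.

Hence the answer: 5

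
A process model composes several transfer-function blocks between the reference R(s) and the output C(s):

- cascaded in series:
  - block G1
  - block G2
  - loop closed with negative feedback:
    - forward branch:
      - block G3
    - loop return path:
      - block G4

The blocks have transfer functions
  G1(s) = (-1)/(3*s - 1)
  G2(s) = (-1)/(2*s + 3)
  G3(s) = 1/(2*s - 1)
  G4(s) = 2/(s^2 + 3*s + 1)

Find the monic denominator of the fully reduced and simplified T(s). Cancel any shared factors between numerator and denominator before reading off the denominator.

First reduce the diagram to T(s).

(1) apply the feedback formula to G3, G4, giving (s^2 + 3*s + 1)/(2*s^3 + 5*s^2 - s + 1)
(2) cascade G1, G2, [G3/(1+G3*G4)], giving (s^2 + 3*s + 1)/(12*s^5 + 44*s^4 + 23*s^3 - 16*s^2 + 10*s - 3)
No further cancellation is possible in the step-2 result, so that is T(s). Its denominator becomes monic after dividing by the leading coefficient 12.

Answer: s^5 + 11*s^4/3 + 23*s^3/12 - 4*s^2/3 + 5*s/6 - 1/4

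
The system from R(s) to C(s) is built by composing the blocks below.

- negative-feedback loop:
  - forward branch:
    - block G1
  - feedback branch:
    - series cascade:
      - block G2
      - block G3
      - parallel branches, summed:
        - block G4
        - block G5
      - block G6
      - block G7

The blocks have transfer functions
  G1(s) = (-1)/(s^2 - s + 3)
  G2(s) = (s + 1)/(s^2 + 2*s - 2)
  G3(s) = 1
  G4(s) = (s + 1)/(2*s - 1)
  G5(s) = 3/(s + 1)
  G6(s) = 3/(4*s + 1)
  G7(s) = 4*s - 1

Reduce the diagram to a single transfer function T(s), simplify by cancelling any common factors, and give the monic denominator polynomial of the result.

Step 1: sum the parallel branches G4, G5; result (s^2 + 8*s - 2)/(2*s^2 + s - 1)
Step 2: multiply G2, G3, (G4+G5), G6, G7 (series); result (12*s^3 + 93*s^2 - 48*s + 6)/(8*s^4 + 14*s^3 - 21*s^2 + 2*s + 2)
Step 3: reduce the feedback loop with forward G1 and return (G2*G3*(G4+G5)*G6*G7); result (-8*s^4 - 14*s^3 + 21*s^2 - 2*s - 2)/(8*s^6 + 6*s^5 - 11*s^4 + 53*s^3 - 156*s^2 + 52*s)
The result of step 3 is T(s) in lowest terms. Its denominator has leading coefficient 8; dividing the denominator through by 8 makes it monic.

Therefore the answer is s^6 + 3*s^5/4 - 11*s^4/8 + 53*s^3/8 - 39*s^2/2 + 13*s/2.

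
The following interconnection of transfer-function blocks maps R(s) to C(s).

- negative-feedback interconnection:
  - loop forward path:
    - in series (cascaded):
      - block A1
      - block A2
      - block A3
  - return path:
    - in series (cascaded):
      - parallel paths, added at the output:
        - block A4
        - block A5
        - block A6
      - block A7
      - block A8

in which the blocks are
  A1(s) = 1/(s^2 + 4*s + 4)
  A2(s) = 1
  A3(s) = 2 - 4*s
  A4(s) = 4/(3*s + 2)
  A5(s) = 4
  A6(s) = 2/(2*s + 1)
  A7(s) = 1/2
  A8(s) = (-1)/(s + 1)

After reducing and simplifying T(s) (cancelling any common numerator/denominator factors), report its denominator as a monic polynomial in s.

Reducing step by step:

[1] cascade A1, A2, A3; result (2 - 4*s)/(s^2 + 4*s + 4)
[2] parallel reduction of A4, A5, A6; result (24*s^2 + 42*s + 16)/(6*s^2 + 7*s + 2)
[3] reduce the series chain (A4+A5+A6), A7, A8; result (-12*s^2 - 21*s - 8)/(6*s^3 + 13*s^2 + 9*s + 2)
[4] feedback reduction of (A1*A2*A3), ((A4+A5+A6)*A7*A8); result (-24*s^4 - 40*s^3 - 10*s^2 + 10*s + 4)/(6*s^5 + 37*s^4 + 133*s^3 + 150*s^2 + 34*s - 8)
The result of step 4 is T(s) in lowest terms. Its denominator has leading coefficient 6; dividing the denominator through by 6 makes it monic.

Answer: s^5 + 37*s^4/6 + 133*s^3/6 + 25*s^2 + 17*s/3 - 4/3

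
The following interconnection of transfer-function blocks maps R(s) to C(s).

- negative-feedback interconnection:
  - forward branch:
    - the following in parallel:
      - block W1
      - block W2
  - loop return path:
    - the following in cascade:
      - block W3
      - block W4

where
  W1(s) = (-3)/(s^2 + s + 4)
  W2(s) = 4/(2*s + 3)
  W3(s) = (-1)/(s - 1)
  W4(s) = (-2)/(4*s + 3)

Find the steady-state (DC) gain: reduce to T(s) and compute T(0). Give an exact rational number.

Step 1: parallel reduction of W1, W2 gives (4*s^2 - 2*s + 7)/(2*s^3 + 5*s^2 + 11*s + 12)
Step 2: reduce the series chain W3, W4 gives 2/(4*s^2 - s - 3)
Step 3: reduce the feedback loop with forward (W1+W2) and return (W3*W4) gives (16*s^4 - 12*s^3 + 18*s^2 - s - 21)/(8*s^5 + 18*s^4 + 33*s^3 + 30*s^2 - 49*s - 22)
The step-3 result is T(s). Setting s = 0: T(0) = -21/(-22) = 21/22.

Hence the answer: 21/22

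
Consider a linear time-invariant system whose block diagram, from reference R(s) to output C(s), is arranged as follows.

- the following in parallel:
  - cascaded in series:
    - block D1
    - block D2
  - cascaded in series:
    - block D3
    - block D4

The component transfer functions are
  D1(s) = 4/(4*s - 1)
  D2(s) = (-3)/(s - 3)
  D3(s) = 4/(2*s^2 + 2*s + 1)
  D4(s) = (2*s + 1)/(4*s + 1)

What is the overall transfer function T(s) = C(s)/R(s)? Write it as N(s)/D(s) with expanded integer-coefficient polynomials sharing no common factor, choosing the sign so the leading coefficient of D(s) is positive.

1. reduce the series chain D1, D2, giving (-12)/(4*s^2 - 13*s + 3)
2. multiply D3, D4 (series), giving (8*s + 4)/(8*s^3 + 10*s^2 + 6*s + 1)
3. reduce the parallel group (D1*D2), (D3*D4): this yields T(s), and no further normalization is needed

Final answer: (-64*s^3 - 208*s^2 - 100*s)/(32*s^5 - 64*s^4 - 82*s^3 - 44*s^2 + 5*s + 3)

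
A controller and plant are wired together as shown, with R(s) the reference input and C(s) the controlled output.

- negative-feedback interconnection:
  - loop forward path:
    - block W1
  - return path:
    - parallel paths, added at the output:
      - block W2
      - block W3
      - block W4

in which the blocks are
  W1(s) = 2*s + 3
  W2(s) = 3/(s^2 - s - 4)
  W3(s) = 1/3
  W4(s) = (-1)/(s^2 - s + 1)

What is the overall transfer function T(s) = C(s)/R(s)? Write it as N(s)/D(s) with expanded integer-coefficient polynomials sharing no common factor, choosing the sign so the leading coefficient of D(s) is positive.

First reduce the diagram to T(s).

(1) combine W2, W3, W4 in parallel = (s^4 - 2*s^3 + 4*s^2 - 3*s + 17)/(3*s^4 - 6*s^3 - 6*s^2 + 9*s - 12)
(2) collapse the loop (W1 forward, (W2+W3+W4) return), giving the overall T(s)

Answer: (6*s^5 - 3*s^4 - 30*s^3 + 3*s - 36)/(2*s^5 + 2*s^4 - 4*s^3 + 34*s + 39)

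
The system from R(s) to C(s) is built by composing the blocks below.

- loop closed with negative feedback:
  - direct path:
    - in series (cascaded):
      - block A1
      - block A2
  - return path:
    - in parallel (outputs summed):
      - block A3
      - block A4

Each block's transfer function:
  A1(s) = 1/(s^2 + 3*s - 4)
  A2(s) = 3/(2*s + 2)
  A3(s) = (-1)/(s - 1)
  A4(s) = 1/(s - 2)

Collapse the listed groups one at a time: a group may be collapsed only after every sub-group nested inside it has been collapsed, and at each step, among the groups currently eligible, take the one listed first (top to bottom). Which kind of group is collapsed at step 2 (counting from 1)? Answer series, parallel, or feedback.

Answer: parallel

Working:
Step 1. multiply A1, A2 (series)
Step 2. combine A3, A4 in parallel
Step 3. collapse the loop ((A1*A2) forward, (A3+A4) return)
Step 2: parallel.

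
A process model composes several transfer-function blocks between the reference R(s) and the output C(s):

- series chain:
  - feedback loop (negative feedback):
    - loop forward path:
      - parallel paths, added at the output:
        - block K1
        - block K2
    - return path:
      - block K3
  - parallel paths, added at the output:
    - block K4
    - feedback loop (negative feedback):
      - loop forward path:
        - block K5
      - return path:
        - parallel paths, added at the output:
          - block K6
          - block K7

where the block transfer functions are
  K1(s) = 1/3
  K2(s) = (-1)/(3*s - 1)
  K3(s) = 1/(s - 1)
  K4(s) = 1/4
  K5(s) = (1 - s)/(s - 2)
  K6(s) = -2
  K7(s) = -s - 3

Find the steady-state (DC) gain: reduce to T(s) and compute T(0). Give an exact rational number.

The answer is -3/7.

Reasoning:
Step 1. sum the parallel branches K1, K2; result (3*s - 4)/(9*s - 3)
Step 2. apply the feedback formula to (K1+K2), K3; result (3*s^2 - 7*s + 4)/(9*s^2 - 9*s - 1)
Step 3. combine K6, K7 in parallel; result -s - 5
Step 4. apply the feedback formula to K5, (K6+K7); result (1 - s)/(s^2 + 5*s - 7)
Step 5. reduce the parallel group K4, [K5/(1+K5*(K6+K7))]; result (s^2 + s - 3)/(4*s^2 + 20*s - 28)
Step 6. reduce the series chain [(K1+K2)/(1+(K1+K2)*K3)], (K4+[K5/(1+K5*(K6+K7))]); result (3*s^4 - 4*s^3 - 12*s^2 + 25*s - 12)/(36*s^4 + 144*s^3 - 436*s^2 + 232*s + 28)
Step 6 gives the overall T(s). Then T(0) = -12/28 = -3/7.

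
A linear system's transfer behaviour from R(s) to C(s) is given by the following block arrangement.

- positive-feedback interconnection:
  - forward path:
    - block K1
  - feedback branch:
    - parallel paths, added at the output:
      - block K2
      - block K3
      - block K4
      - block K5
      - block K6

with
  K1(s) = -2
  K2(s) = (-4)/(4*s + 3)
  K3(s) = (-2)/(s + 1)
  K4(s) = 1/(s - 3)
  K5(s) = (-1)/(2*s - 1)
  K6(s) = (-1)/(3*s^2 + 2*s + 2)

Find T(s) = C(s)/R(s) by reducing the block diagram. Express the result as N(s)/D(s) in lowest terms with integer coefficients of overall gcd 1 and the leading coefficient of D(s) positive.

(1) reduce the parallel group K2, K3, K4, K5, K6 gives (-60*s^5 + 189*s^4 + 285*s^3 + 219*s^2 + 54*s - 57)/(24*s^6 - 26*s^5 - 105*s^4 - 90*s^3 - 35*s^2 + 18*s + 18)
(2) collapse the loop (K1 forward, (K2+K3+K4+K5+K6) return), giving the overall T(s)

Hence the answer: (-48*s^6 + 52*s^5 + 210*s^4 + 180*s^3 + 70*s^2 - 36*s - 36)/(24*s^6 - 146*s^5 + 273*s^4 + 480*s^3 + 403*s^2 + 126*s - 96)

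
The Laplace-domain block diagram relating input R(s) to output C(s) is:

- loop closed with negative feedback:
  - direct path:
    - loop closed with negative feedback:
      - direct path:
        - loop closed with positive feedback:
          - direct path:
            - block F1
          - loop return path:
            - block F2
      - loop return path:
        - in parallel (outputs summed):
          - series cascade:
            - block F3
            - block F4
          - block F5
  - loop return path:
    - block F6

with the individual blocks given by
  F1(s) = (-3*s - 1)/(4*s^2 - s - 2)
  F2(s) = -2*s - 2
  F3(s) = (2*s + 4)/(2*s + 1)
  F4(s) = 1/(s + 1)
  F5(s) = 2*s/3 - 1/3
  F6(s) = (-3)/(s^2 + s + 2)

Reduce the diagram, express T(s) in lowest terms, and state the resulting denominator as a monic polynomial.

Step 1: feedback reduction of F1, F2: (3*s + 1)/(2*s^2 + 9*s + 4)
Step 2: cascade F3, F4: (2*s + 4)/(2*s^2 + 3*s + 1)
Step 3: reduce the parallel group (F3*F4), F5: (4*s^3 + 4*s^2 + 5*s + 11)/(6*s^2 + 9*s + 3)
Step 4: apply the feedback formula to [F1/(1-F1*F2)], ((F3*F4)+F5): (18*s^3 + 33*s^2 + 18*s + 3)/(24*s^4 + 88*s^3 + 130*s^2 + 101*s + 23)
Step 5: reduce the feedback loop with forward [[F1/(1-F1*F2)]/(1+[F1/(1-F1*F2)]*((F3*F4)+F5))] and return F6: (18*s^5 + 51*s^4 + 87*s^3 + 87*s^2 + 39*s + 6)/(24*s^6 + 112*s^5 + 266*s^4 + 353*s^3 + 285*s^2 + 171*s + 37)
That last expression is T(s), already simplified. Scaling its denominator by 1/24 (the reciprocal of the leading coefficient) yields the monic denominator.

Answer: s^6 + 14*s^5/3 + 133*s^4/12 + 353*s^3/24 + 95*s^2/8 + 57*s/8 + 37/24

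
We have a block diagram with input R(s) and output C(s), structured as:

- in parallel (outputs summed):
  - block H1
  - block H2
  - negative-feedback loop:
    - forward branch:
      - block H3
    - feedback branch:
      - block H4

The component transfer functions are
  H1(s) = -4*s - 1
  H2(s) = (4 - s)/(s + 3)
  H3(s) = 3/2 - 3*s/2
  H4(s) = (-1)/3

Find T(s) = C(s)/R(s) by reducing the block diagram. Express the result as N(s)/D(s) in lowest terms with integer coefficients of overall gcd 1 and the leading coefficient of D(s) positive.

Answer: (-4*s^3 - 21*s^2 - 19*s + 10)/(s^2 + 4*s + 3)

Working:
Step 1 - close the feedback loop around H3, H4; result (3 - 3*s)/(s + 1)
Step 2 - reduce the parallel group H1, H2, [H3/(1+H3*H4)]: this yields T(s), and no further normalization is needed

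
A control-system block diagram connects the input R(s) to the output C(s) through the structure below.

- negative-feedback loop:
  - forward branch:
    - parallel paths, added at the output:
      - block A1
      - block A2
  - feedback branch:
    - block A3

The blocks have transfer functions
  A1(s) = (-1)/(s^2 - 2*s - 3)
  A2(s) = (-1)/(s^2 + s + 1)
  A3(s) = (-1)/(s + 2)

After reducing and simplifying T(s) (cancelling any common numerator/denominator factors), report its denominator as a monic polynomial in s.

(1) parallel reduction of A1, A2, giving (-2*s^2 + s + 2)/(s^4 - s^3 - 4*s^2 - 5*s - 3)
(2) feedback reduction of (A1+A2), A3, giving (-2*s^3 - 3*s^2 + 4*s + 4)/(s^5 + s^4 - 6*s^3 - 11*s^2 - 14*s - 8)
T(s) is the step-2 result (common factors already cancelled). Leading coefficient of the denominator: 1, so no rescaling is needed.

Hence the answer: s^5 + s^4 - 6*s^3 - 11*s^2 - 14*s - 8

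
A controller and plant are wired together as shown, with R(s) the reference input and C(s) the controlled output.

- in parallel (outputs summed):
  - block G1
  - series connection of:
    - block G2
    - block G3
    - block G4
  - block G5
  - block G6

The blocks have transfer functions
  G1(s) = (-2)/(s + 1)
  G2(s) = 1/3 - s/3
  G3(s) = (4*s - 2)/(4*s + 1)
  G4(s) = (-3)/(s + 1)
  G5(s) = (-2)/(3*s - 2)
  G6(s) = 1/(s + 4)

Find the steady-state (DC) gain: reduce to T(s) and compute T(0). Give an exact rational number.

Reducing step by step:

Step 1: series reduction of G2, G3, G4: (4*s^2 - 6*s + 2)/(4*s^2 + 5*s + 1)
Step 2: parallel reduction of G1, (G2*G3*G4), G5, G6: (12*s^4 + 2*s^3 - 207*s^2 + 63*s - 10)/(12*s^4 + 55*s^3 + 21*s^2 - 30*s - 8)
DC gain: substitute s = 0 into T(s) from step 2: T(0) = -10/(-8) = 5/4.

Answer: 5/4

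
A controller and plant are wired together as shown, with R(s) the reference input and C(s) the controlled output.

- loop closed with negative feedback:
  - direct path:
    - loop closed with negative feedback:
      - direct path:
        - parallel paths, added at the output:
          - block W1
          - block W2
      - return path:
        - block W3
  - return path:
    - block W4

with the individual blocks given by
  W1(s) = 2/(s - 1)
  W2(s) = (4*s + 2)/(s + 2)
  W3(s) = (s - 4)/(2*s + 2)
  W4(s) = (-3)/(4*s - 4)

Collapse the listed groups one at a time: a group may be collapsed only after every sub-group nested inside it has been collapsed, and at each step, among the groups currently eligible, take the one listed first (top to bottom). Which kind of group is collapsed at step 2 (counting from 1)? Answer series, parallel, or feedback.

The answer is feedback.

Reasoning:
[1] add W1, W2 (parallel)
[2] reduce the feedback loop with forward (W1+W2) and return W3
[3] close the feedback loop around [(W1+W2)/(1+(W1+W2)*W3)], W4
The group at step 2 is a feedback group.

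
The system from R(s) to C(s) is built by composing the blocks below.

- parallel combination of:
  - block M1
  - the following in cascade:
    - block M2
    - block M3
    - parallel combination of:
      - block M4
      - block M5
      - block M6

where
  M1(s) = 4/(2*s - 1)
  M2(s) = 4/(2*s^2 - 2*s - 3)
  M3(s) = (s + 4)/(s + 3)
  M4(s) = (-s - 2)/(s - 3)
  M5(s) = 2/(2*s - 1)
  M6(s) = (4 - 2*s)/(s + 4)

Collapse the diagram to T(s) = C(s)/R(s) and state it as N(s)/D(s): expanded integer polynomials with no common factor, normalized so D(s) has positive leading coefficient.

Reducing step by step:

(1) sum the parallel branches M4, M5, M6: (-6*s^3 + 13*s^2 - 42*s - 4)/(2*s^3 + s^2 - 25*s + 12)
(2) reduce the series chain M2, M3, (M4+M5+M6): (-24*s^3 + 52*s^2 - 168*s - 16)/(4*s^5 - 6*s^4 - 40*s^3 + 57*s^2 + 36*s - 27)
(3) add M1, (M2*M3*(M4+M5+M6)) (parallel) - this is the overall T(s), already in the required normalized form

Answer: (8*s^4 - 32*s^3 - 32*s^2 - 96*s + 92)/(4*s^5 - 6*s^4 - 40*s^3 + 57*s^2 + 36*s - 27)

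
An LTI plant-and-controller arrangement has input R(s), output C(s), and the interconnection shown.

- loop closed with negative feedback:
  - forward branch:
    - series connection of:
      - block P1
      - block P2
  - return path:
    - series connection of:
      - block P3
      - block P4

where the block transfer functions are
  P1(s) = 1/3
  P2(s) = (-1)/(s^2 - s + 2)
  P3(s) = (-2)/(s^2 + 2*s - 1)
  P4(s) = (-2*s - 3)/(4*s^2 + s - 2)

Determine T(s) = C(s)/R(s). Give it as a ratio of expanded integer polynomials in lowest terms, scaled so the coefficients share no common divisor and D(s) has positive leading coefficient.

The answer is (-4*s^4 - 9*s^3 + 4*s^2 + 5*s - 2)/(12*s^6 + 15*s^5 - 15*s^4 + 51*s^3 - 3*s^2 - 40*s + 6).

Reasoning:
1. combine P1, P2 in series, giving (-1)/(3*s^2 - 3*s + 6)
2. multiply P3, P4 (series), giving (4*s + 6)/(4*s^4 + 9*s^3 - 4*s^2 - 5*s + 2)
3. collapse the loop ((P1*P2) forward, (P3*P4) return), which is the overall transfer function T(s) = C(s)/R(s) in lowest terms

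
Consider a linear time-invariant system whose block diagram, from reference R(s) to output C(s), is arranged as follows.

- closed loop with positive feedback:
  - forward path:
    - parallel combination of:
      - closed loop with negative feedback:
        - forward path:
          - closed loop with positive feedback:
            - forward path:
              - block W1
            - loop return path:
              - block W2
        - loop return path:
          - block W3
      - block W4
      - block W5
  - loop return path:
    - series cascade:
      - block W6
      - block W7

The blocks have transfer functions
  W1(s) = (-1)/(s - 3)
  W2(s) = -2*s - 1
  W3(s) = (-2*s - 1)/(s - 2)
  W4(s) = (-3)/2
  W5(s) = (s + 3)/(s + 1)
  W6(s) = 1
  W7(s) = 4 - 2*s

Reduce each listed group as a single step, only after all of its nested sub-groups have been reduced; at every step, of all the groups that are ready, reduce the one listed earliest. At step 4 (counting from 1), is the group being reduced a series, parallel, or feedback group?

Answer: series

Working:
[1] reduce the feedback loop with forward W1 and return W2
[2] reduce the feedback loop with forward [W1/(1-W1*W2)] and return W3
[3] parallel reduction of [[W1/(1-W1*W2)]/(1+[W1/(1-W1*W2)]*W3)], W4, W5
[4] series reduction of W6, W7
[5] collapse the loop (([[W1/(1-W1*W2)]/(1+[W1/(1-W1*W2)]*W3)]+W4+W5) forward, (W6*W7) return)
Step 4 collapses a series group.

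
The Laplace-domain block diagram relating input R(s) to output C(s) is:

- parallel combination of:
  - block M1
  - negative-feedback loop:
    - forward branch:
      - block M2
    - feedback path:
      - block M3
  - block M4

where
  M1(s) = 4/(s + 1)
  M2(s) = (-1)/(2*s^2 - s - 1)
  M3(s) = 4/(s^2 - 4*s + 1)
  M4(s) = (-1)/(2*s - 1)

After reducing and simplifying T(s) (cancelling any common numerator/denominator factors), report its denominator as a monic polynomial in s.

(1) reduce the feedback loop with forward M2 and return M3 -> (-s^2 + 4*s - 1)/(2*s^4 - 9*s^3 + 5*s^2 + 3*s - 5)
(2) combine M1, [M2/(1+M2*M3)], M4 in parallel -> (14*s^5 - 75*s^4 + 87*s^3 - s^2 - 55*s + 26)/(4*s^6 - 16*s^5 - s^4 + 20*s^3 - 12*s^2 - 8*s + 5)
T(s) is the step-2 result (common factors already cancelled). Leading coefficient of the denominator: 4. Divide through by 4 for the monic polynomial.

Therefore the answer is s^6 - 4*s^5 - s^4/4 + 5*s^3 - 3*s^2 - 2*s + 5/4.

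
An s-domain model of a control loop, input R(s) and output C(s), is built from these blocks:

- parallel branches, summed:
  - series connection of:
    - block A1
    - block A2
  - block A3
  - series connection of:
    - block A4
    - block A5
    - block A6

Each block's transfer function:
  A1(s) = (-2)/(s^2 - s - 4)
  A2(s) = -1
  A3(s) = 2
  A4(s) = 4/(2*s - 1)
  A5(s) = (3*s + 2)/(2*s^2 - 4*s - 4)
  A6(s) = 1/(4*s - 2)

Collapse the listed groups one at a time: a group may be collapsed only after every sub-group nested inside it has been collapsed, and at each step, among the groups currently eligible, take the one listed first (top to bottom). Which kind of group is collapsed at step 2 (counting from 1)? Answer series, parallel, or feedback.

Reducing step by step:

[1] multiply A1, A2 (series)
[2] combine A4, A5, A6 in series
[3] add (A1*A2), A3, (A4*A5*A6) (parallel)
The group at step 2 is a series group.

Answer: series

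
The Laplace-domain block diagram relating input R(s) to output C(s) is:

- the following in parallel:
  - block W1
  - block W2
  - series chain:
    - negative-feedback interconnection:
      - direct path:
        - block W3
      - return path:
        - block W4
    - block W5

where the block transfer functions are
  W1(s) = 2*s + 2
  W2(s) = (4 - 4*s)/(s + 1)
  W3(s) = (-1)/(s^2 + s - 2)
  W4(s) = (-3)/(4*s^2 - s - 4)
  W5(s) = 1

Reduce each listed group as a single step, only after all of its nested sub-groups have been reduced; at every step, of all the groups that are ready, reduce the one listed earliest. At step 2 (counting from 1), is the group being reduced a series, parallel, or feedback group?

Step 1. apply the feedback formula to W3, W4
Step 2. multiply [W3/(1+W3*W4)], W5 (series)
Step 3. combine W1, W2, ([W3/(1+W3*W4)]*W5) in parallel
So the answer for step 2 is series.

Answer: series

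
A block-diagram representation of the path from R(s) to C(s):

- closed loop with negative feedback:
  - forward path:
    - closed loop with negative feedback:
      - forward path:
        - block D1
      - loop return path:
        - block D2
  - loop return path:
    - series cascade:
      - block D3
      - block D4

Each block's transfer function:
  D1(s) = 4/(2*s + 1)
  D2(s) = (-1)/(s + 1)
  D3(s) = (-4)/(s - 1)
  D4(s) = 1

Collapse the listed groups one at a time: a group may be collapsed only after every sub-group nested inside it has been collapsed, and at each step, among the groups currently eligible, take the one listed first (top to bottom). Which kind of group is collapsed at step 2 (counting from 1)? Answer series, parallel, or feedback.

Answer: series

Working:
[1] feedback reduction of D1, D2
[2] multiply D3, D4 (series)
[3] apply the feedback formula to [D1/(1+D1*D2)], (D3*D4)
At step 2 the group reduced is series.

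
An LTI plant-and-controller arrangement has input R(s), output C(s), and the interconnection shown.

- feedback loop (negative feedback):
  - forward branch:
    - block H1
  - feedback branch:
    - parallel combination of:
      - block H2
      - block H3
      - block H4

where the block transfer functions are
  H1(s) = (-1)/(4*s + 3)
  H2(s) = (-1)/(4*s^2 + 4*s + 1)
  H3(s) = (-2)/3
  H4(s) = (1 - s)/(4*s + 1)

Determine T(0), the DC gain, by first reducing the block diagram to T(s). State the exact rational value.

1. reduce the parallel group H2, H3, H4: (-44*s^3 - 40*s^2 - 19*s - 2)/(48*s^3 + 60*s^2 + 24*s + 3)
2. feedback reduction of H1, (H2+H3+H4): (-48*s^3 - 60*s^2 - 24*s - 3)/(192*s^4 + 428*s^3 + 316*s^2 + 103*s + 11)
The step-2 result is T(s). Setting s = 0: T(0) = -3/11.

Hence the answer: -3/11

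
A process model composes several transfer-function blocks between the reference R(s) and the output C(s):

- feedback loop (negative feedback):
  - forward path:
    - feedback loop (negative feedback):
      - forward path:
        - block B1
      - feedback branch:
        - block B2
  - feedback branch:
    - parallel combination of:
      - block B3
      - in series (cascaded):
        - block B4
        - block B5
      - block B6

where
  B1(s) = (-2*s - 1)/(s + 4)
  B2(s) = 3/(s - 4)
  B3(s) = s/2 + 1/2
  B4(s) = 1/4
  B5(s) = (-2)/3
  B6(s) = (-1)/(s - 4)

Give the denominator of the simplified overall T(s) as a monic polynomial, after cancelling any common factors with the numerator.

Step 1: apply the feedback formula to B1, B2 = (-2*s^2 + 7*s + 4)/(s^2 - 6*s - 19)
Step 2: combine B4, B5 in series = (-1)/6
Step 3: reduce the parallel group B3, (B4*B5), B6 = (3*s^2 - 10*s - 14)/(6*s - 24)
Step 4: collapse the loop ([B1/(1+B1*B2)] forward, (B3+(B4*B5)+B6) return) = (12*s^2 - 42*s - 24)/(6*s^3 - 23*s^2 - 2*s + 100)
The result of step 4 is T(s) in lowest terms. Its denominator has leading coefficient 6; dividing the denominator through by 6 makes it monic.

Hence the answer: s^3 - 23*s^2/6 - s/3 + 50/3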